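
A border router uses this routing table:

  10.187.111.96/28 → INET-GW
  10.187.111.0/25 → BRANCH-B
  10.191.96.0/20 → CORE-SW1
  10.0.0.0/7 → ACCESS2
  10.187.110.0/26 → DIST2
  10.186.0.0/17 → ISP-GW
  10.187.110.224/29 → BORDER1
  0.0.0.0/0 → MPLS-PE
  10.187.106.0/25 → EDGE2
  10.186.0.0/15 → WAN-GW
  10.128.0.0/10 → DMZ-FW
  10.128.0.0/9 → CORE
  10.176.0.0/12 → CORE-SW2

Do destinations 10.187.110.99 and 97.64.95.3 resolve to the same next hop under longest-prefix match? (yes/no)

no

10.187.110.99: longest match 10.186.0.0/15 -> WAN-GW
97.64.95.3: longest match 0.0.0.0/0 -> MPLS-PE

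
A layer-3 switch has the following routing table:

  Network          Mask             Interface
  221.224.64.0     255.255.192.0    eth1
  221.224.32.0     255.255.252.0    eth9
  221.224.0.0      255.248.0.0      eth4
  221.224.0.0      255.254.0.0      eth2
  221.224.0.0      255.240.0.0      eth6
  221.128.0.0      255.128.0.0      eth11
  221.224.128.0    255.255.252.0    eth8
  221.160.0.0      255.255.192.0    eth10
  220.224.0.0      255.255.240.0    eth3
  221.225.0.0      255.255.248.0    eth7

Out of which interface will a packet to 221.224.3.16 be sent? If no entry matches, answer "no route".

Routes whose prefix contains 221.224.3.16:
  221.128.0.0/9 (221.128.0.0 - 221.255.255.255) -> eth11
  221.224.0.0/12 (221.224.0.0 - 221.239.255.255) -> eth6
  221.224.0.0/13 (221.224.0.0 - 221.231.255.255) -> eth4
  221.224.0.0/15 (221.224.0.0 - 221.225.255.255) -> eth2
More-specific entries that do NOT match:
  221.224.32.0/22 (221.224.32.0 - 221.224.35.255) does not contain 221.224.3.16
  221.224.128.0/22 (221.224.128.0 - 221.224.131.255) does not contain 221.224.3.16
  221.225.0.0/21 (221.225.0.0 - 221.225.7.255) does not contain 221.224.3.16
  220.224.0.0/20 (220.224.0.0 - 220.224.15.255) does not contain 221.224.3.16
  221.224.64.0/18 (221.224.64.0 - 221.224.127.255) does not contain 221.224.3.16
  221.160.0.0/18 (221.160.0.0 - 221.160.63.255) does not contain 221.224.3.16
Longest matching prefix is /15 -> interface eth2.

eth2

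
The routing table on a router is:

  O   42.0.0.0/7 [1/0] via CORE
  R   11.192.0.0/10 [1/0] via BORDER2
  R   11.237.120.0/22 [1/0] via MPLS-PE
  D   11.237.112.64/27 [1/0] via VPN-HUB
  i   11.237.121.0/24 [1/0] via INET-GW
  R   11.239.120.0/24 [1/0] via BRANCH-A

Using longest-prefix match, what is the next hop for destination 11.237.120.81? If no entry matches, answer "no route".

Routes whose prefix contains 11.237.120.81:
  11.192.0.0/10 (11.192.0.0 - 11.255.255.255) -> BORDER2
  11.237.120.0/22 (11.237.120.0 - 11.237.123.255) -> MPLS-PE
More-specific entries that do NOT match:
  11.237.112.64/27 (11.237.112.64 - 11.237.112.95) does not contain 11.237.120.81
  11.237.121.0/24 (11.237.121.0 - 11.237.121.255) does not contain 11.237.120.81
  11.239.120.0/24 (11.239.120.0 - 11.239.120.255) does not contain 11.237.120.81
Longest matching prefix is /22 -> next hop MPLS-PE.

MPLS-PE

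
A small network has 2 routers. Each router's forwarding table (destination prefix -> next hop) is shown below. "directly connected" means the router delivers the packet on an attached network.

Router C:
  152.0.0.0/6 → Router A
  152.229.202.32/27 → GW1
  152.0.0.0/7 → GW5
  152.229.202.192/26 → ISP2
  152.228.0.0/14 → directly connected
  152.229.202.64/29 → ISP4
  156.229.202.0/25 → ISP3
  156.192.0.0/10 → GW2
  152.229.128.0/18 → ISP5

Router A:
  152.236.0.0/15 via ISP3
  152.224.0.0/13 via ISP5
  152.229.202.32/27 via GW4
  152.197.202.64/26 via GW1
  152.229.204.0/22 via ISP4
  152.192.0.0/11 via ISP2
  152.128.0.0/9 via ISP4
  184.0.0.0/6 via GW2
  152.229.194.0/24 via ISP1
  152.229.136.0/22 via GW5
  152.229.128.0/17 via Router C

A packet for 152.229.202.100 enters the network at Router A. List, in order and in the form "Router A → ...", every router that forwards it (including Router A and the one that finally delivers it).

At Router A: longest match for 152.229.202.100 is 152.229.128.0/17 -> Router C
At Router C: longest match for 152.229.202.100 is 152.228.0.0/14 -> directly connected

Router A → Router C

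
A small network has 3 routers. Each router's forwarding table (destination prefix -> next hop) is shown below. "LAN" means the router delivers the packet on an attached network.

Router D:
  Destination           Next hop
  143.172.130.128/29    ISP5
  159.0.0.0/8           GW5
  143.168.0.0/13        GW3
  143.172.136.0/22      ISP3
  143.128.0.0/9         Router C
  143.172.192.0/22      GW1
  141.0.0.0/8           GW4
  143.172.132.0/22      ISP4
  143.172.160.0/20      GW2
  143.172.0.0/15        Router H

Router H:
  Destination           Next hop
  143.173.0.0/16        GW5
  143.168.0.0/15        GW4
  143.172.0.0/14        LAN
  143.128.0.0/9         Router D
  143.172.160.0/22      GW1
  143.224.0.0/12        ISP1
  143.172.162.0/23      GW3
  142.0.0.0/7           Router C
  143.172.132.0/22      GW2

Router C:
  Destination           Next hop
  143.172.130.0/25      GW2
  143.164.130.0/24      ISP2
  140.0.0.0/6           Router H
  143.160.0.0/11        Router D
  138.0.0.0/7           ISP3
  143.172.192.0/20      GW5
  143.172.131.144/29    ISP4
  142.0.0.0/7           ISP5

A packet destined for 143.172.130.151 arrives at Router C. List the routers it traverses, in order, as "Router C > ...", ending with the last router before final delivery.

Router C > Router D > Router H

At Router C: longest match for 143.172.130.151 is 143.160.0.0/11 -> Router D
At Router D: longest match for 143.172.130.151 is 143.172.0.0/15 -> Router H
At Router H: longest match for 143.172.130.151 is 143.172.0.0/14 -> LAN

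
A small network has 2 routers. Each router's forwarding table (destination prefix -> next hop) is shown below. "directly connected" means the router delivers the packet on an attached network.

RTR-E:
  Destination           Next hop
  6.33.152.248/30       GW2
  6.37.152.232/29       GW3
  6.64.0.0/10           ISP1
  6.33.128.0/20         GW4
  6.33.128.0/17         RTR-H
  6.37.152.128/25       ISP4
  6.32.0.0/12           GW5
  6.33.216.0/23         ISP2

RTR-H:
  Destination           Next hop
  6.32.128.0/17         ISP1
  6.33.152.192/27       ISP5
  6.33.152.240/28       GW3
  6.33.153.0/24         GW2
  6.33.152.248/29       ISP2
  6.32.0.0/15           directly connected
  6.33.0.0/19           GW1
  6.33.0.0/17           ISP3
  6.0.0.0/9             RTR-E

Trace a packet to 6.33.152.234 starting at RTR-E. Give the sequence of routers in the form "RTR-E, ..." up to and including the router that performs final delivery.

At RTR-E: longest match for 6.33.152.234 is 6.33.128.0/17 -> RTR-H
At RTR-H: longest match for 6.33.152.234 is 6.32.0.0/15 -> directly connected

RTR-E, RTR-H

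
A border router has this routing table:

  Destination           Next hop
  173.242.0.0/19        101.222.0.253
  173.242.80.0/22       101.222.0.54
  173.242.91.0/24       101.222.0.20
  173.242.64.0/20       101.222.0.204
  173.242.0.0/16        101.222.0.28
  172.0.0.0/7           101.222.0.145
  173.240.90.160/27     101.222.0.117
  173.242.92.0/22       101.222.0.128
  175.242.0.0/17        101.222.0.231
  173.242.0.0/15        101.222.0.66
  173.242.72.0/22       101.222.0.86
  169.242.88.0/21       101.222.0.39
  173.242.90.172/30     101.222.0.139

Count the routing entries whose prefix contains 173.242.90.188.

3

Prefixes containing 173.242.90.188:
  172.0.0.0/7 (172.0.0.0 - 173.255.255.255)
  173.242.0.0/15 (173.242.0.0 - 173.243.255.255)
  173.242.0.0/16 (173.242.0.0 - 173.242.255.255)
Total matching entries: 3.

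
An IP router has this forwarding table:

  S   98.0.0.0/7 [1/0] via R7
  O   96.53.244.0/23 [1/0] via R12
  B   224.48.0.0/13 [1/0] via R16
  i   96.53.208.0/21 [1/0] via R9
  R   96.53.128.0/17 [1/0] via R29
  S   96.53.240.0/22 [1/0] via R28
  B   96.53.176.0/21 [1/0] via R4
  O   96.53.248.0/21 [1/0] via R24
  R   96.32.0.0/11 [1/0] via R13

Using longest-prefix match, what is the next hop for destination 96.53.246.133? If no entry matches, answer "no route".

Routes whose prefix contains 96.53.246.133:
  96.32.0.0/11 (96.32.0.0 - 96.63.255.255) -> R13
  96.53.128.0/17 (96.53.128.0 - 96.53.255.255) -> R29
More-specific entries that do NOT match:
  96.53.244.0/23 (96.53.244.0 - 96.53.245.255) does not contain 96.53.246.133
  96.53.240.0/22 (96.53.240.0 - 96.53.243.255) does not contain 96.53.246.133
  96.53.208.0/21 (96.53.208.0 - 96.53.215.255) does not contain 96.53.246.133
  96.53.176.0/21 (96.53.176.0 - 96.53.183.255) does not contain 96.53.246.133
  96.53.248.0/21 (96.53.248.0 - 96.53.255.255) does not contain 96.53.246.133
Longest matching prefix is /17 -> next hop R29.

R29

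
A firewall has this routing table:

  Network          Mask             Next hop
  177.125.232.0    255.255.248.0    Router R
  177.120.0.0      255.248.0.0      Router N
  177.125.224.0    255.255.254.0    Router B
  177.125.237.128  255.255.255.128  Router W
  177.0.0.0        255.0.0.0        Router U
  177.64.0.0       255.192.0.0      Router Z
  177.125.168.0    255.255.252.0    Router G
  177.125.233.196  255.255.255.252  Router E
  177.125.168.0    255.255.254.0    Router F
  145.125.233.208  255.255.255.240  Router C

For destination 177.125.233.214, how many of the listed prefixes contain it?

4

Prefixes containing 177.125.233.214:
  177.0.0.0/8 (177.0.0.0 - 177.255.255.255)
  177.64.0.0/10 (177.64.0.0 - 177.127.255.255)
  177.120.0.0/13 (177.120.0.0 - 177.127.255.255)
  177.125.232.0/21 (177.125.232.0 - 177.125.239.255)
Total matching entries: 4.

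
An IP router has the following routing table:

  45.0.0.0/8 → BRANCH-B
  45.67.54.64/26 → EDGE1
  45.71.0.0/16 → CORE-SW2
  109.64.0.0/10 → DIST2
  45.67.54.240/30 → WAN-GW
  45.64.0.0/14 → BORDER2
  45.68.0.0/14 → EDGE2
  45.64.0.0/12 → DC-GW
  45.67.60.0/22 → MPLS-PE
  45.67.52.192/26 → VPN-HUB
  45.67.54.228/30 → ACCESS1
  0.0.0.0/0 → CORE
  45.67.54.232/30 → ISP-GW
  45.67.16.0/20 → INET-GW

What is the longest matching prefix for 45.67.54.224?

Entries matching 45.67.54.224:
  0.0.0.0/0 (default, matches everything)
  45.0.0.0/8 (45.0.0.0 - 45.255.255.255)
  45.64.0.0/12 (45.64.0.0 - 45.79.255.255)
  45.64.0.0/14 (45.64.0.0 - 45.67.255.255)
Most specific is 45.64.0.0/14.

45.64.0.0/14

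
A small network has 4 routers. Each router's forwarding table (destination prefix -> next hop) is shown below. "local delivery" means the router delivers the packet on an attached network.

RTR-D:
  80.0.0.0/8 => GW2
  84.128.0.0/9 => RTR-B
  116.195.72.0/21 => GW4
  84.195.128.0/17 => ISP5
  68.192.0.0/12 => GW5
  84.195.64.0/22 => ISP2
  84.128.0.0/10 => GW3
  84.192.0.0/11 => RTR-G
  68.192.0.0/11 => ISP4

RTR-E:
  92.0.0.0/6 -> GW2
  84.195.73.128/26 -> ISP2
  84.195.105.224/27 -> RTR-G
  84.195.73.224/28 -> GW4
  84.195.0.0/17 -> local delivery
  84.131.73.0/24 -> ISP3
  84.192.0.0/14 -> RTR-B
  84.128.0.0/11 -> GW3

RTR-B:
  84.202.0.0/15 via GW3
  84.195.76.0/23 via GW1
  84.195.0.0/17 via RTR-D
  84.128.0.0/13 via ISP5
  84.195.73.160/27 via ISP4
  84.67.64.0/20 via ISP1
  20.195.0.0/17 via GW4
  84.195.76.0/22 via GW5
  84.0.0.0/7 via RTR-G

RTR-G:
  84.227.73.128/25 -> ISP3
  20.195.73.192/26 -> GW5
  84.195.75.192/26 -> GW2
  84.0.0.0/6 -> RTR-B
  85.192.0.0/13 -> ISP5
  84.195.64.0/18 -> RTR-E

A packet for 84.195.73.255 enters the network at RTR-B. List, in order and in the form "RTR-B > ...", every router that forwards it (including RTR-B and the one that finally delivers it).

RTR-B > RTR-D > RTR-G > RTR-E

At RTR-B: longest match for 84.195.73.255 is 84.195.0.0/17 -> RTR-D
At RTR-D: longest match for 84.195.73.255 is 84.192.0.0/11 -> RTR-G
At RTR-G: longest match for 84.195.73.255 is 84.195.64.0/18 -> RTR-E
At RTR-E: longest match for 84.195.73.255 is 84.195.0.0/17 -> local delivery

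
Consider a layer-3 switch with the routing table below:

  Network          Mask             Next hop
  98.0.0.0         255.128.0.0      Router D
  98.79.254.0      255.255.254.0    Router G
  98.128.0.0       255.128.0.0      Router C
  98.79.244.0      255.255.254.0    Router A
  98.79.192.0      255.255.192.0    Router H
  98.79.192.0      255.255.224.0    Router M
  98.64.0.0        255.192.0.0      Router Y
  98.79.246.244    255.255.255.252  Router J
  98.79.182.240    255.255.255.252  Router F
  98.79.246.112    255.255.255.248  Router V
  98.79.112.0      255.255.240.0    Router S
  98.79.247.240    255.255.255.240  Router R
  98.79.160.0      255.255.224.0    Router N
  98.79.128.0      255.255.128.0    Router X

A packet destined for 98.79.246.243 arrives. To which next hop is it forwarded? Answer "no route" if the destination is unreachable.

Routes whose prefix contains 98.79.246.243:
  98.0.0.0/9 (98.0.0.0 - 98.127.255.255) -> Router D
  98.64.0.0/10 (98.64.0.0 - 98.127.255.255) -> Router Y
  98.79.128.0/17 (98.79.128.0 - 98.79.255.255) -> Router X
  98.79.192.0/18 (98.79.192.0 - 98.79.255.255) -> Router H
More-specific entries that do NOT match:
  98.79.246.244/30 (98.79.246.244 - 98.79.246.247) does not contain 98.79.246.243
  98.79.182.240/30 (98.79.182.240 - 98.79.182.243) does not contain 98.79.246.243
  98.79.246.112/29 (98.79.246.112 - 98.79.246.119) does not contain 98.79.246.243
  98.79.247.240/28 (98.79.247.240 - 98.79.247.255) does not contain 98.79.246.243
  98.79.254.0/23 (98.79.254.0 - 98.79.255.255) does not contain 98.79.246.243
  98.79.244.0/23 (98.79.244.0 - 98.79.245.255) does not contain 98.79.246.243
  98.79.112.0/20 (98.79.112.0 - 98.79.127.255) does not contain 98.79.246.243
  98.79.192.0/19 (98.79.192.0 - 98.79.223.255) does not contain 98.79.246.243
  98.79.160.0/19 (98.79.160.0 - 98.79.191.255) does not contain 98.79.246.243
Longest matching prefix is /18 -> next hop Router H.

Router H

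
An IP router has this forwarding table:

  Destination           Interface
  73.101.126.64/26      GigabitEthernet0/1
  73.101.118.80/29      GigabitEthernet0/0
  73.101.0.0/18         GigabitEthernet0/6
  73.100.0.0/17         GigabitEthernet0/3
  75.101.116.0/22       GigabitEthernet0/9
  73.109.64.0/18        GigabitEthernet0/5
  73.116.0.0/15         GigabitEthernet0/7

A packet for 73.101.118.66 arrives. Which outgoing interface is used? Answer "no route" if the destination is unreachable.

no route

No entry's prefix contains 73.101.118.66; there is no default route.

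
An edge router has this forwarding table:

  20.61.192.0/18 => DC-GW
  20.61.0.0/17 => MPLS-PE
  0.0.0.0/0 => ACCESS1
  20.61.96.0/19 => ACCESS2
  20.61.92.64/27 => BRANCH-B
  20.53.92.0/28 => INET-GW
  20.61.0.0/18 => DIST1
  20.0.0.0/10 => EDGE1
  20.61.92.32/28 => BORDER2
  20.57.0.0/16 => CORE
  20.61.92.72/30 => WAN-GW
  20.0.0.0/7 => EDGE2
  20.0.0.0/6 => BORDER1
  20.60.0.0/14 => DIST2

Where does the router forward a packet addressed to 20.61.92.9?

MPLS-PE

Routes whose prefix contains 20.61.92.9:
  0.0.0.0/0 (default, matches everything) -> ACCESS1
  20.0.0.0/6 (20.0.0.0 - 23.255.255.255) -> BORDER1
  20.0.0.0/7 (20.0.0.0 - 21.255.255.255) -> EDGE2
  20.0.0.0/10 (20.0.0.0 - 20.63.255.255) -> EDGE1
  20.60.0.0/14 (20.60.0.0 - 20.63.255.255) -> DIST2
  20.61.0.0/17 (20.61.0.0 - 20.61.127.255) -> MPLS-PE
More-specific entries that do NOT match:
  20.61.92.72/30 (20.61.92.72 - 20.61.92.75) does not contain 20.61.92.9
  20.53.92.0/28 (20.53.92.0 - 20.53.92.15) does not contain 20.61.92.9
  20.61.92.32/28 (20.61.92.32 - 20.61.92.47) does not contain 20.61.92.9
  20.61.92.64/27 (20.61.92.64 - 20.61.92.95) does not contain 20.61.92.9
  20.61.96.0/19 (20.61.96.0 - 20.61.127.255) does not contain 20.61.92.9
  20.61.192.0/18 (20.61.192.0 - 20.61.255.255) does not contain 20.61.92.9
  20.61.0.0/18 (20.61.0.0 - 20.61.63.255) does not contain 20.61.92.9
Longest matching prefix is /17 -> next hop MPLS-PE.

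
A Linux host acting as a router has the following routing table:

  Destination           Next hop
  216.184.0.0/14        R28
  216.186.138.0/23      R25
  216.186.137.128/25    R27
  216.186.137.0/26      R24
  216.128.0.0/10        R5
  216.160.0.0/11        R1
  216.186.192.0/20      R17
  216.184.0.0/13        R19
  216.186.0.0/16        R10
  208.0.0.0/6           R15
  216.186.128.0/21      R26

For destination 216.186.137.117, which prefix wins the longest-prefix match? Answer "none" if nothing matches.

216.186.0.0/16

Entries matching 216.186.137.117:
  216.128.0.0/10 (216.128.0.0 - 216.191.255.255)
  216.160.0.0/11 (216.160.0.0 - 216.191.255.255)
  216.184.0.0/13 (216.184.0.0 - 216.191.255.255)
  216.184.0.0/14 (216.184.0.0 - 216.187.255.255)
  216.186.0.0/16 (216.186.0.0 - 216.186.255.255)
Most specific is 216.186.0.0/16.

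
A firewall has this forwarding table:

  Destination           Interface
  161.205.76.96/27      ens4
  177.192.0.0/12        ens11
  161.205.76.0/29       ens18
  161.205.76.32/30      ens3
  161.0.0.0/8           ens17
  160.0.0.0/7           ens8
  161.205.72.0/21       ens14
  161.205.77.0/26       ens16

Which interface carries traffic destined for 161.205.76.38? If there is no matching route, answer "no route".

Routes whose prefix contains 161.205.76.38:
  160.0.0.0/7 (160.0.0.0 - 161.255.255.255) -> ens8
  161.0.0.0/8 (161.0.0.0 - 161.255.255.255) -> ens17
  161.205.72.0/21 (161.205.72.0 - 161.205.79.255) -> ens14
More-specific entries that do NOT match:
  161.205.76.32/30 (161.205.76.32 - 161.205.76.35) does not contain 161.205.76.38
  161.205.76.0/29 (161.205.76.0 - 161.205.76.7) does not contain 161.205.76.38
  161.205.76.96/27 (161.205.76.96 - 161.205.76.127) does not contain 161.205.76.38
  161.205.77.0/26 (161.205.77.0 - 161.205.77.63) does not contain 161.205.76.38
Longest matching prefix is /21 -> interface ens14.

ens14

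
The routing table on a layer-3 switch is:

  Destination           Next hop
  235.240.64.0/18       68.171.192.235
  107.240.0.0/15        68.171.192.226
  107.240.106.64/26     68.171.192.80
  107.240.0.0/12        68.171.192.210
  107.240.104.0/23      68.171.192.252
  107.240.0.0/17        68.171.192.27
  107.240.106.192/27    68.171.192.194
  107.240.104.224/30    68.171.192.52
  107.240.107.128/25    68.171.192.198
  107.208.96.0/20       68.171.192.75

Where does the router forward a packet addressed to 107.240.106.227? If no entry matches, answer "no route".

68.171.192.27

Routes whose prefix contains 107.240.106.227:
  107.240.0.0/12 (107.240.0.0 - 107.255.255.255) -> 68.171.192.210
  107.240.0.0/15 (107.240.0.0 - 107.241.255.255) -> 68.171.192.226
  107.240.0.0/17 (107.240.0.0 - 107.240.127.255) -> 68.171.192.27
More-specific entries that do NOT match:
  107.240.104.224/30 (107.240.104.224 - 107.240.104.227) does not contain 107.240.106.227
  107.240.106.192/27 (107.240.106.192 - 107.240.106.223) does not contain 107.240.106.227
  107.240.106.64/26 (107.240.106.64 - 107.240.106.127) does not contain 107.240.106.227
  107.240.107.128/25 (107.240.107.128 - 107.240.107.255) does not contain 107.240.106.227
  107.240.104.0/23 (107.240.104.0 - 107.240.105.255) does not contain 107.240.106.227
  107.208.96.0/20 (107.208.96.0 - 107.208.111.255) does not contain 107.240.106.227
  235.240.64.0/18 (235.240.64.0 - 235.240.127.255) does not contain 107.240.106.227
Longest matching prefix is /17 -> next hop 68.171.192.27.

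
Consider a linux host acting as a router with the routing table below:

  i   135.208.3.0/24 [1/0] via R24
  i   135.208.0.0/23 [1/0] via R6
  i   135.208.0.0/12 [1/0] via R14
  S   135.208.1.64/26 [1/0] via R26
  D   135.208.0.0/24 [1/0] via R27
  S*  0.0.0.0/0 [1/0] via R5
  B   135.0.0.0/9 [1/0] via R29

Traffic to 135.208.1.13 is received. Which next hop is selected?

Routes whose prefix contains 135.208.1.13:
  0.0.0.0/0 (default, matches everything) -> R5
  135.208.0.0/12 (135.208.0.0 - 135.223.255.255) -> R14
  135.208.0.0/23 (135.208.0.0 - 135.208.1.255) -> R6
More-specific entries that do NOT match:
  135.208.1.64/26 (135.208.1.64 - 135.208.1.127) does not contain 135.208.1.13
  135.208.3.0/24 (135.208.3.0 - 135.208.3.255) does not contain 135.208.1.13
  135.208.0.0/24 (135.208.0.0 - 135.208.0.255) does not contain 135.208.1.13
Longest matching prefix is /23 -> next hop R6.

R6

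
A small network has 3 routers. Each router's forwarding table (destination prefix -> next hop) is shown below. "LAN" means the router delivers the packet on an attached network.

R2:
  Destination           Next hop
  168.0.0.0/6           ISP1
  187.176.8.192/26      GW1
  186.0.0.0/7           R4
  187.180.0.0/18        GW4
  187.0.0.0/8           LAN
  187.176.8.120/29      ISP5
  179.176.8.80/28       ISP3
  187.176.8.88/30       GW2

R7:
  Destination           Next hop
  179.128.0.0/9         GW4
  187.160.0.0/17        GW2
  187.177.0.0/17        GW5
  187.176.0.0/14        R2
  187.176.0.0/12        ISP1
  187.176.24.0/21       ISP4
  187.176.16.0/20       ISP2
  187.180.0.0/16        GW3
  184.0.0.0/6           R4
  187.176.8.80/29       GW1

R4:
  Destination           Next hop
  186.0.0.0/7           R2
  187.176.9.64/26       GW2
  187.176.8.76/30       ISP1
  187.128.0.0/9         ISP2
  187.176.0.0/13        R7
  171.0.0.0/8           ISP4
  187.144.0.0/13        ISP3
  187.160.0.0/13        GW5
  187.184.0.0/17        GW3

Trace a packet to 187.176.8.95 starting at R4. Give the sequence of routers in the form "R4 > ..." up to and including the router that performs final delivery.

At R4: longest match for 187.176.8.95 is 187.176.0.0/13 -> R7
At R7: longest match for 187.176.8.95 is 187.176.0.0/14 -> R2
At R2: longest match for 187.176.8.95 is 187.0.0.0/8 -> LAN

R4 > R7 > R2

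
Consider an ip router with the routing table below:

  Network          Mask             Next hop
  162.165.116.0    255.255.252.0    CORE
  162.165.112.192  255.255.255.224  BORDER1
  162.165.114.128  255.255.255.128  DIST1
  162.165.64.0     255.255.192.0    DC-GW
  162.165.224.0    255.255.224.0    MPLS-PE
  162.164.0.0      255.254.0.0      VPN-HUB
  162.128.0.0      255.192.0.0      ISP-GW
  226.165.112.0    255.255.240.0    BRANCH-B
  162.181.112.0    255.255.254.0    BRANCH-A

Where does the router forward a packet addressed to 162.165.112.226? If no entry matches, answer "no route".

Routes whose prefix contains 162.165.112.226:
  162.128.0.0/10 (162.128.0.0 - 162.191.255.255) -> ISP-GW
  162.164.0.0/15 (162.164.0.0 - 162.165.255.255) -> VPN-HUB
  162.165.64.0/18 (162.165.64.0 - 162.165.127.255) -> DC-GW
More-specific entries that do NOT match:
  162.165.112.192/27 (162.165.112.192 - 162.165.112.223) does not contain 162.165.112.226
  162.165.114.128/25 (162.165.114.128 - 162.165.114.255) does not contain 162.165.112.226
  162.181.112.0/23 (162.181.112.0 - 162.181.113.255) does not contain 162.165.112.226
  162.165.116.0/22 (162.165.116.0 - 162.165.119.255) does not contain 162.165.112.226
  226.165.112.0/20 (226.165.112.0 - 226.165.127.255) does not contain 162.165.112.226
  162.165.224.0/19 (162.165.224.0 - 162.165.255.255) does not contain 162.165.112.226
Longest matching prefix is /18 -> next hop DC-GW.

DC-GW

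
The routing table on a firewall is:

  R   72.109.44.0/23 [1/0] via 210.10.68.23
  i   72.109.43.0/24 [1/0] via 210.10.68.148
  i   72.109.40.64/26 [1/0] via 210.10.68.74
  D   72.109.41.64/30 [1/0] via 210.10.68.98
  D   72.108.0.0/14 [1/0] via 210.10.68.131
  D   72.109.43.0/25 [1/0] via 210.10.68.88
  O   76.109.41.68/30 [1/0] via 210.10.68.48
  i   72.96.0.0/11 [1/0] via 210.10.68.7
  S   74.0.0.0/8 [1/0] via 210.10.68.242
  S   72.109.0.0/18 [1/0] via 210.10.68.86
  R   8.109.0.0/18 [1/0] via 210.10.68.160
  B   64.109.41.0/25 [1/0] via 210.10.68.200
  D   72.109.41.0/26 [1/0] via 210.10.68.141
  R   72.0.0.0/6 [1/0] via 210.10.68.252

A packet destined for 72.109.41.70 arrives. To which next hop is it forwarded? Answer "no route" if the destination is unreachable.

Routes whose prefix contains 72.109.41.70:
  72.0.0.0/6 (72.0.0.0 - 75.255.255.255) -> 210.10.68.252
  72.96.0.0/11 (72.96.0.0 - 72.127.255.255) -> 210.10.68.7
  72.108.0.0/14 (72.108.0.0 - 72.111.255.255) -> 210.10.68.131
  72.109.0.0/18 (72.109.0.0 - 72.109.63.255) -> 210.10.68.86
More-specific entries that do NOT match:
  72.109.41.64/30 (72.109.41.64 - 72.109.41.67) does not contain 72.109.41.70
  76.109.41.68/30 (76.109.41.68 - 76.109.41.71) does not contain 72.109.41.70
  72.109.40.64/26 (72.109.40.64 - 72.109.40.127) does not contain 72.109.41.70
  72.109.41.0/26 (72.109.41.0 - 72.109.41.63) does not contain 72.109.41.70
  72.109.43.0/25 (72.109.43.0 - 72.109.43.127) does not contain 72.109.41.70
  64.109.41.0/25 (64.109.41.0 - 64.109.41.127) does not contain 72.109.41.70
  72.109.43.0/24 (72.109.43.0 - 72.109.43.255) does not contain 72.109.41.70
  72.109.44.0/23 (72.109.44.0 - 72.109.45.255) does not contain 72.109.41.70
Longest matching prefix is /18 -> next hop 210.10.68.86.

210.10.68.86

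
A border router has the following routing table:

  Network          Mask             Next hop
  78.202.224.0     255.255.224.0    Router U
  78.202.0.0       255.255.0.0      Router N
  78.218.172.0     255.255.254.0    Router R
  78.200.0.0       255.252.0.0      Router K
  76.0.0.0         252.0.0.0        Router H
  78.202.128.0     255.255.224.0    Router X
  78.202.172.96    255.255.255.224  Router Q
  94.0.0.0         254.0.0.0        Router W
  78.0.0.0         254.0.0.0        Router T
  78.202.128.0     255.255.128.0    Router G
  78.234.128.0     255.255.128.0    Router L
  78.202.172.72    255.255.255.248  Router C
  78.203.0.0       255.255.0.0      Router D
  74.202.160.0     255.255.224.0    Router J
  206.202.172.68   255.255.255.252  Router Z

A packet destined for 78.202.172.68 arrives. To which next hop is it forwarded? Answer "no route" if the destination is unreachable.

Routes whose prefix contains 78.202.172.68:
  76.0.0.0/6 (76.0.0.0 - 79.255.255.255) -> Router H
  78.0.0.0/7 (78.0.0.0 - 79.255.255.255) -> Router T
  78.200.0.0/14 (78.200.0.0 - 78.203.255.255) -> Router K
  78.202.0.0/16 (78.202.0.0 - 78.202.255.255) -> Router N
  78.202.128.0/17 (78.202.128.0 - 78.202.255.255) -> Router G
More-specific entries that do NOT match:
  206.202.172.68/30 (206.202.172.68 - 206.202.172.71) does not contain 78.202.172.68
  78.202.172.72/29 (78.202.172.72 - 78.202.172.79) does not contain 78.202.172.68
  78.202.172.96/27 (78.202.172.96 - 78.202.172.127) does not contain 78.202.172.68
  78.218.172.0/23 (78.218.172.0 - 78.218.173.255) does not contain 78.202.172.68
  78.202.224.0/19 (78.202.224.0 - 78.202.255.255) does not contain 78.202.172.68
  78.202.128.0/19 (78.202.128.0 - 78.202.159.255) does not contain 78.202.172.68
  74.202.160.0/19 (74.202.160.0 - 74.202.191.255) does not contain 78.202.172.68
Longest matching prefix is /17 -> next hop Router G.

Router G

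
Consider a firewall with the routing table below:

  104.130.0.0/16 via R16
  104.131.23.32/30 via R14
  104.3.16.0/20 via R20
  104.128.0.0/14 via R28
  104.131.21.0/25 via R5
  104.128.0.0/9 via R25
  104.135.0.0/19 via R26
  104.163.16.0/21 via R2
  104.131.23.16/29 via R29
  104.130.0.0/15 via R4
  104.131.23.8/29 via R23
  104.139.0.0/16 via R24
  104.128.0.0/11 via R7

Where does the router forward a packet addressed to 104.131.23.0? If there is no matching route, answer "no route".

Routes whose prefix contains 104.131.23.0:
  104.128.0.0/9 (104.128.0.0 - 104.255.255.255) -> R25
  104.128.0.0/11 (104.128.0.0 - 104.159.255.255) -> R7
  104.128.0.0/14 (104.128.0.0 - 104.131.255.255) -> R28
  104.130.0.0/15 (104.130.0.0 - 104.131.255.255) -> R4
More-specific entries that do NOT match:
  104.131.23.32/30 (104.131.23.32 - 104.131.23.35) does not contain 104.131.23.0
  104.131.23.16/29 (104.131.23.16 - 104.131.23.23) does not contain 104.131.23.0
  104.131.23.8/29 (104.131.23.8 - 104.131.23.15) does not contain 104.131.23.0
  104.131.21.0/25 (104.131.21.0 - 104.131.21.127) does not contain 104.131.23.0
  104.163.16.0/21 (104.163.16.0 - 104.163.23.255) does not contain 104.131.23.0
  104.3.16.0/20 (104.3.16.0 - 104.3.31.255) does not contain 104.131.23.0
  104.135.0.0/19 (104.135.0.0 - 104.135.31.255) does not contain 104.131.23.0
  104.130.0.0/16 (104.130.0.0 - 104.130.255.255) does not contain 104.131.23.0
  104.139.0.0/16 (104.139.0.0 - 104.139.255.255) does not contain 104.131.23.0
Longest matching prefix is /15 -> next hop R4.

R4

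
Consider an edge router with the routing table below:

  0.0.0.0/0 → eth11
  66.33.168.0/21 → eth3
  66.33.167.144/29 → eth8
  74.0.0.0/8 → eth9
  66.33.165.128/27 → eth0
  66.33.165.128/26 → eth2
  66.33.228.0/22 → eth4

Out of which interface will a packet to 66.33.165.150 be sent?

Routes whose prefix contains 66.33.165.150:
  0.0.0.0/0 (default, matches everything) -> eth11
  66.33.165.128/26 (66.33.165.128 - 66.33.165.191) -> eth2
  66.33.165.128/27 (66.33.165.128 - 66.33.165.159) -> eth0
More-specific entries that do NOT match:
  66.33.167.144/29 (66.33.167.144 - 66.33.167.151) does not contain 66.33.165.150
Longest matching prefix is /27 -> interface eth0.

eth0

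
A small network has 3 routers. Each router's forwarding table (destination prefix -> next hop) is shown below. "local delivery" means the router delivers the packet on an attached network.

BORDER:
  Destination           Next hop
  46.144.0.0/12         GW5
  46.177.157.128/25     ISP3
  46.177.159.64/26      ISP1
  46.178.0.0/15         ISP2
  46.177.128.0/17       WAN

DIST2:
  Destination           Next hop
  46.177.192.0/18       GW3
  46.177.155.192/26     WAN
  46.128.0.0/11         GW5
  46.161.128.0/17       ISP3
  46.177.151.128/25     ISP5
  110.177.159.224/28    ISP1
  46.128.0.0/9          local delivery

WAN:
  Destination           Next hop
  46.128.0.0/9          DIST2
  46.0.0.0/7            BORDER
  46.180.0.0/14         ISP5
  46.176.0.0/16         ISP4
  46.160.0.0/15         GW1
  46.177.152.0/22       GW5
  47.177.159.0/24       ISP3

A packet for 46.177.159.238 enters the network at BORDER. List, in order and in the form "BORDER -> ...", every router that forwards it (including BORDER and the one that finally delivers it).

BORDER -> WAN -> DIST2

At BORDER: longest match for 46.177.159.238 is 46.177.128.0/17 -> WAN
At WAN: longest match for 46.177.159.238 is 46.128.0.0/9 -> DIST2
At DIST2: longest match for 46.177.159.238 is 46.128.0.0/9 -> local delivery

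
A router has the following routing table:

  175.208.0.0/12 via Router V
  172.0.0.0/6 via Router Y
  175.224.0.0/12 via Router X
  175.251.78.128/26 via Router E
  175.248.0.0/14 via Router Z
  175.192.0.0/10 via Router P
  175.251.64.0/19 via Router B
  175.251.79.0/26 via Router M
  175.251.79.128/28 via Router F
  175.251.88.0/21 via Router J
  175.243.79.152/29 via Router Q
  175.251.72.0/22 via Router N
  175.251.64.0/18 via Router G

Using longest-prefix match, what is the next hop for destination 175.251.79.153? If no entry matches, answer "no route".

Routes whose prefix contains 175.251.79.153:
  172.0.0.0/6 (172.0.0.0 - 175.255.255.255) -> Router Y
  175.192.0.0/10 (175.192.0.0 - 175.255.255.255) -> Router P
  175.248.0.0/14 (175.248.0.0 - 175.251.255.255) -> Router Z
  175.251.64.0/18 (175.251.64.0 - 175.251.127.255) -> Router G
  175.251.64.0/19 (175.251.64.0 - 175.251.95.255) -> Router B
More-specific entries that do NOT match:
  175.243.79.152/29 (175.243.79.152 - 175.243.79.159) does not contain 175.251.79.153
  175.251.79.128/28 (175.251.79.128 - 175.251.79.143) does not contain 175.251.79.153
  175.251.78.128/26 (175.251.78.128 - 175.251.78.191) does not contain 175.251.79.153
  175.251.79.0/26 (175.251.79.0 - 175.251.79.63) does not contain 175.251.79.153
  175.251.72.0/22 (175.251.72.0 - 175.251.75.255) does not contain 175.251.79.153
  175.251.88.0/21 (175.251.88.0 - 175.251.95.255) does not contain 175.251.79.153
Longest matching prefix is /19 -> next hop Router B.

Router B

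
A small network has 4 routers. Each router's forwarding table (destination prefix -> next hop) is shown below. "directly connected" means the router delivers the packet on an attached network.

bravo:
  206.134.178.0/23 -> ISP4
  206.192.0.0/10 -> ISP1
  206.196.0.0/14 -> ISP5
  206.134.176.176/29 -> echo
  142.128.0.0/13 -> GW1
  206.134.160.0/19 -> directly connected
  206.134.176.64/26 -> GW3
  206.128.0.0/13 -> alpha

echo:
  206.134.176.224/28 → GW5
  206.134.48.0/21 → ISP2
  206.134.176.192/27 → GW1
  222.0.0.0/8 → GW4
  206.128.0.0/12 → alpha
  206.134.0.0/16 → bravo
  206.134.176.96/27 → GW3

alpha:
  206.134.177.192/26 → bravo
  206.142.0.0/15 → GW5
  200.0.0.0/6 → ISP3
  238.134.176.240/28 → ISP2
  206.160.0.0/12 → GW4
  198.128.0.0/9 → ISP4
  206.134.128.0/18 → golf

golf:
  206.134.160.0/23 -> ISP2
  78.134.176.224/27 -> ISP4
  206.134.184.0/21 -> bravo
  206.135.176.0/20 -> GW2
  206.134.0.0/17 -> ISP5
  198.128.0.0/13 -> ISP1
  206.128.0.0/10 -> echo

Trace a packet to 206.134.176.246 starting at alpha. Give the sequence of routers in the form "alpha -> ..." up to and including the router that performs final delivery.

alpha -> golf -> echo -> bravo

At alpha: longest match for 206.134.176.246 is 206.134.128.0/18 -> golf
At golf: longest match for 206.134.176.246 is 206.128.0.0/10 -> echo
At echo: longest match for 206.134.176.246 is 206.134.0.0/16 -> bravo
At bravo: longest match for 206.134.176.246 is 206.134.160.0/19 -> directly connected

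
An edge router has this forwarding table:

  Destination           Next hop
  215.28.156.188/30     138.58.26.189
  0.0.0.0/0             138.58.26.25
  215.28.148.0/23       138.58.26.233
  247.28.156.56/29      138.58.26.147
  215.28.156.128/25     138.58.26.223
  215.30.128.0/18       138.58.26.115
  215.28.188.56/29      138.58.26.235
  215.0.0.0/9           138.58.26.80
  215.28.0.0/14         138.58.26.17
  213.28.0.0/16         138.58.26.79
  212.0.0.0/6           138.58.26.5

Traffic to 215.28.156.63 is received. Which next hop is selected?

138.58.26.17

Routes whose prefix contains 215.28.156.63:
  0.0.0.0/0 (default, matches everything) -> 138.58.26.25
  212.0.0.0/6 (212.0.0.0 - 215.255.255.255) -> 138.58.26.5
  215.0.0.0/9 (215.0.0.0 - 215.127.255.255) -> 138.58.26.80
  215.28.0.0/14 (215.28.0.0 - 215.31.255.255) -> 138.58.26.17
More-specific entries that do NOT match:
  215.28.156.188/30 (215.28.156.188 - 215.28.156.191) does not contain 215.28.156.63
  247.28.156.56/29 (247.28.156.56 - 247.28.156.63) does not contain 215.28.156.63
  215.28.188.56/29 (215.28.188.56 - 215.28.188.63) does not contain 215.28.156.63
  215.28.156.128/25 (215.28.156.128 - 215.28.156.255) does not contain 215.28.156.63
  215.28.148.0/23 (215.28.148.0 - 215.28.149.255) does not contain 215.28.156.63
  215.30.128.0/18 (215.30.128.0 - 215.30.191.255) does not contain 215.28.156.63
  213.28.0.0/16 (213.28.0.0 - 213.28.255.255) does not contain 215.28.156.63
Longest matching prefix is /14 -> next hop 138.58.26.17.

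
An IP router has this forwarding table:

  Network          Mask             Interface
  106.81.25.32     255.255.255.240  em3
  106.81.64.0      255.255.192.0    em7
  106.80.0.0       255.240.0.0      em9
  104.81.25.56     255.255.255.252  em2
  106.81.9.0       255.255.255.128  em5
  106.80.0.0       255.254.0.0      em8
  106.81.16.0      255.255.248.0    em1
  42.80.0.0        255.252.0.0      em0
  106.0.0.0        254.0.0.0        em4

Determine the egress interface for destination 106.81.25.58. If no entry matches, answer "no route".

em8

Routes whose prefix contains 106.81.25.58:
  106.0.0.0/7 (106.0.0.0 - 107.255.255.255) -> em4
  106.80.0.0/12 (106.80.0.0 - 106.95.255.255) -> em9
  106.80.0.0/15 (106.80.0.0 - 106.81.255.255) -> em8
More-specific entries that do NOT match:
  104.81.25.56/30 (104.81.25.56 - 104.81.25.59) does not contain 106.81.25.58
  106.81.25.32/28 (106.81.25.32 - 106.81.25.47) does not contain 106.81.25.58
  106.81.9.0/25 (106.81.9.0 - 106.81.9.127) does not contain 106.81.25.58
  106.81.16.0/21 (106.81.16.0 - 106.81.23.255) does not contain 106.81.25.58
  106.81.64.0/18 (106.81.64.0 - 106.81.127.255) does not contain 106.81.25.58
Longest matching prefix is /15 -> interface em8.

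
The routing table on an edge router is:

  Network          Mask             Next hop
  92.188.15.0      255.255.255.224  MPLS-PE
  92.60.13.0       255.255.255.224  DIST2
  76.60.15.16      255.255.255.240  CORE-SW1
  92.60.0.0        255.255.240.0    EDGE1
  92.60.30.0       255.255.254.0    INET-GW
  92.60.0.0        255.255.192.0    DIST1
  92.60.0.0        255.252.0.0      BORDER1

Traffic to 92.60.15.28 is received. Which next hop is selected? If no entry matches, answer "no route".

EDGE1

Routes whose prefix contains 92.60.15.28:
  92.60.0.0/14 (92.60.0.0 - 92.63.255.255) -> BORDER1
  92.60.0.0/18 (92.60.0.0 - 92.60.63.255) -> DIST1
  92.60.0.0/20 (92.60.0.0 - 92.60.15.255) -> EDGE1
More-specific entries that do NOT match:
  76.60.15.16/28 (76.60.15.16 - 76.60.15.31) does not contain 92.60.15.28
  92.188.15.0/27 (92.188.15.0 - 92.188.15.31) does not contain 92.60.15.28
  92.60.13.0/27 (92.60.13.0 - 92.60.13.31) does not contain 92.60.15.28
  92.60.30.0/23 (92.60.30.0 - 92.60.31.255) does not contain 92.60.15.28
Longest matching prefix is /20 -> next hop EDGE1.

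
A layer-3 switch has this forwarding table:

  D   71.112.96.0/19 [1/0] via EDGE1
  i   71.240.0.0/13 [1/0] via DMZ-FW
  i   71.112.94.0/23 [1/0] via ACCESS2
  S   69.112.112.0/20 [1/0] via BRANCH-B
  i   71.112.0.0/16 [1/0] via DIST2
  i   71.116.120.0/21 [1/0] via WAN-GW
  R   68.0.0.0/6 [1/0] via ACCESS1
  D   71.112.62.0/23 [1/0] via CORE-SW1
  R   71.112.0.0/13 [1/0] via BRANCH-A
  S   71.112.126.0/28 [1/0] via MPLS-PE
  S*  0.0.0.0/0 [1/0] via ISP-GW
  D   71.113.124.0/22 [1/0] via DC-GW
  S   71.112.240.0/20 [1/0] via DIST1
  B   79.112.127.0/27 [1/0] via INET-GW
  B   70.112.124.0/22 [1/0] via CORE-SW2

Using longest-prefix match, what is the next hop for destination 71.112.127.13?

EDGE1

Routes whose prefix contains 71.112.127.13:
  0.0.0.0/0 (default, matches everything) -> ISP-GW
  68.0.0.0/6 (68.0.0.0 - 71.255.255.255) -> ACCESS1
  71.112.0.0/13 (71.112.0.0 - 71.119.255.255) -> BRANCH-A
  71.112.0.0/16 (71.112.0.0 - 71.112.255.255) -> DIST2
  71.112.96.0/19 (71.112.96.0 - 71.112.127.255) -> EDGE1
More-specific entries that do NOT match:
  71.112.126.0/28 (71.112.126.0 - 71.112.126.15) does not contain 71.112.127.13
  79.112.127.0/27 (79.112.127.0 - 79.112.127.31) does not contain 71.112.127.13
  71.112.94.0/23 (71.112.94.0 - 71.112.95.255) does not contain 71.112.127.13
  71.112.62.0/23 (71.112.62.0 - 71.112.63.255) does not contain 71.112.127.13
  71.113.124.0/22 (71.113.124.0 - 71.113.127.255) does not contain 71.112.127.13
  70.112.124.0/22 (70.112.124.0 - 70.112.127.255) does not contain 71.112.127.13
  71.116.120.0/21 (71.116.120.0 - 71.116.127.255) does not contain 71.112.127.13
  69.112.112.0/20 (69.112.112.0 - 69.112.127.255) does not contain 71.112.127.13
  71.112.240.0/20 (71.112.240.0 - 71.112.255.255) does not contain 71.112.127.13
Longest matching prefix is /19 -> next hop EDGE1.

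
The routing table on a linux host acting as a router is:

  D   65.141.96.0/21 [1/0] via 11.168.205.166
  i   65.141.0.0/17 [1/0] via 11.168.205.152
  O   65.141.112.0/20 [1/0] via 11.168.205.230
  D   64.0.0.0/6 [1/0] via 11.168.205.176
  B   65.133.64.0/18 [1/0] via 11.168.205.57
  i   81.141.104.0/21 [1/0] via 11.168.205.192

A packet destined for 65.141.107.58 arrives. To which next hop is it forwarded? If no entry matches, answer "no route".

11.168.205.152

Routes whose prefix contains 65.141.107.58:
  64.0.0.0/6 (64.0.0.0 - 67.255.255.255) -> 11.168.205.176
  65.141.0.0/17 (65.141.0.0 - 65.141.127.255) -> 11.168.205.152
More-specific entries that do NOT match:
  65.141.96.0/21 (65.141.96.0 - 65.141.103.255) does not contain 65.141.107.58
  81.141.104.0/21 (81.141.104.0 - 81.141.111.255) does not contain 65.141.107.58
  65.141.112.0/20 (65.141.112.0 - 65.141.127.255) does not contain 65.141.107.58
  65.133.64.0/18 (65.133.64.0 - 65.133.127.255) does not contain 65.141.107.58
Longest matching prefix is /17 -> next hop 11.168.205.152.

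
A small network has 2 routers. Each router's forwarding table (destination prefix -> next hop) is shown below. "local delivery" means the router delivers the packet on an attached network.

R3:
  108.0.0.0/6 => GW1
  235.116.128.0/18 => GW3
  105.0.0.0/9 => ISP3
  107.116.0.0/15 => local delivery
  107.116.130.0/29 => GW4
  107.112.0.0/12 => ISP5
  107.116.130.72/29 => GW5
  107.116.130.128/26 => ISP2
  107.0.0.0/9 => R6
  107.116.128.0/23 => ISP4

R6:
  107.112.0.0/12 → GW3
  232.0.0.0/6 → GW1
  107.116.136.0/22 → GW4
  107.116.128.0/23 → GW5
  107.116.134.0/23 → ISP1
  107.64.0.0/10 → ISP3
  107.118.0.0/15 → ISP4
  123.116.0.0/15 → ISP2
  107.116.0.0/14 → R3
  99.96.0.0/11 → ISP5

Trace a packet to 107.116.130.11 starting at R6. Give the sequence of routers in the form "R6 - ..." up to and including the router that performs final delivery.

R6 - R3

At R6: longest match for 107.116.130.11 is 107.116.0.0/14 -> R3
At R3: longest match for 107.116.130.11 is 107.116.0.0/15 -> local delivery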